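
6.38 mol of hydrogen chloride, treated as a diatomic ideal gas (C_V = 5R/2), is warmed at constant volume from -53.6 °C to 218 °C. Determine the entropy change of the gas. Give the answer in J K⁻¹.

In kelvin: T₁ = 219.55 K, T₂ = 491.15 K. At constant volume, ΔS = nC_V ln(T₂/T₁) with C_V = 5R/2 = 20.79 J mol⁻¹ K⁻¹.
ΔS = 6.38 × 20.79 × ln(491.15/219.55) = 107 J/K.

ΔS = 107 J/K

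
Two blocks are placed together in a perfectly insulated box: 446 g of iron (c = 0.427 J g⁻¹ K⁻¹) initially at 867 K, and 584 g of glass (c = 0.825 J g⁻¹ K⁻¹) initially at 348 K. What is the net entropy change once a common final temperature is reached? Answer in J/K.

Energy balance: T_f = (m₁c₁T₁ + m₂c₂T₂)/(m₁c₁ + m₂c₂) = 495.03 K.
ΔS₁ = m₁c₁ ln(T_f/T₁) = 190.442 × ln(495.03/867) = -106.7 J/K.
ΔS₂ = m₂c₂ ln(T_f/T₂) = 481.8 × ln(495.03/348) = 169.8 J/K.
ΔS_total = -106.7 + 169.8 = 63.1 J/K.

ΔS_total = 63.1 J/K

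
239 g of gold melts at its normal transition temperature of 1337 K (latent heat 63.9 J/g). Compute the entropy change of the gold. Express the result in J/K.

ΔS = 11.4 J/K

Heat absorbed by the substance: Q = mL = 239 × 63.9 = 15272.1 J.
At constant T, ΔS = Q_rev/T = 15272.1 / 1337 = 11.4 J/K.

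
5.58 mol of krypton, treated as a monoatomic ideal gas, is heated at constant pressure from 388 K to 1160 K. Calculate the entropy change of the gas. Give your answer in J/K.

At constant pressure, ΔS = nC_p ln(T₂/T₁) with C_p = 5R/2 = 20.79 J mol⁻¹ K⁻¹.
ΔS = 5.58 × 20.79 × ln(1160/388) = 127 J/K.

ΔS = 127 J/K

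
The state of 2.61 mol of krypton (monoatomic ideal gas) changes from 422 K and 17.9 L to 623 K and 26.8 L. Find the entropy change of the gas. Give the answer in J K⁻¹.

Entropy is a state function: ΔS = nC_V ln(T₂/T₁) + nR ln(V₂/V₁), with C_V = 3R/2 = 12.47 J mol⁻¹ K⁻¹ for a monoatomic ideal gas.
ΔS = 2.61 × [12.47 × ln(623/422) + 8.314 × ln(26.8/17.9)] = 21.4 J/K.

ΔS = 21.4 J/K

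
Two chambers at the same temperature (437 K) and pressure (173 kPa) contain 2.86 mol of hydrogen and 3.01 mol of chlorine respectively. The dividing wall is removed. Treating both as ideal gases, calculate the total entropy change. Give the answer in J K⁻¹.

ΔS_mix = 33.8 J/K

Mole fractions: x_A = 2.86/5.87 = 0.487, x_B = 0.513.
ΔS_mix = −R(n_A ln x_A + n_B ln x_B) = −8.314 × (2.86 ln 0.487 + 3.01 ln 0.513) = 33.8 J/K.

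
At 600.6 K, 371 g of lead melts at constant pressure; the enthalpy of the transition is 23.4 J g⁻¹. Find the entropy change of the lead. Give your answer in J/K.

Heat absorbed by the substance: Q = mL = 371 × 23.4 = 8681.4 J.
At constant T, ΔS = Q_rev/T = 8681.4 / 600.6 = 14.5 J/K.

ΔS = 14.5 J/K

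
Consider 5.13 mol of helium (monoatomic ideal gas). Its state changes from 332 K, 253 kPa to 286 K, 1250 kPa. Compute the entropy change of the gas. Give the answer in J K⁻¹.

ΔS = nC_p ln(T₂/T₁) − nR ln(P₂/P₁), with C_p = 5R/2 = 20.79 J mol⁻¹ K⁻¹ for a monoatomic ideal gas.
ΔS = 5.13 × [20.79 × ln(286/332) − 8.314 × ln(1250/253)] = -84 J/K.

ΔS = -84 J/K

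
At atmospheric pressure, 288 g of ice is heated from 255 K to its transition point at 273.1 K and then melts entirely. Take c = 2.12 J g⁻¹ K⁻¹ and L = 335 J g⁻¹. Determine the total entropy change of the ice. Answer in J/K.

Warming step: ΔS₁ = m c ln(T_tr/T_i) = 288 × 2.12 × ln(273.1/255) = 41.87 J/K.
Phase change: ΔS₂ = +mL/T_tr = 288 × 335 / 273.1 = 353.3 J/K.
ΔS_total = (41.87) + (353.3) = 395 J/K.

ΔS = 395 J/K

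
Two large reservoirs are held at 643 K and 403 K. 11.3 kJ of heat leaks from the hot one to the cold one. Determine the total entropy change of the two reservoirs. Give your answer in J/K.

ΔS_total = 10.5 J/K

ΔS_hot = −Q/T_H = −11300/643 = -17.57 J/K and ΔS_cold = +Q/T_C = 11300/403 = 28.04 J/K.
ΔS_total = -17.57 + 28.04 = 10.5 J/K, positive as the second law requires.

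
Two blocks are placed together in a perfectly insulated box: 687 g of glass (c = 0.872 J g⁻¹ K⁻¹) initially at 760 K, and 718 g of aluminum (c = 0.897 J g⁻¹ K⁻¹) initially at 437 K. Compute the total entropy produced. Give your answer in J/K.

ΔS_total = 47.2 J/K

Energy balance: T_f = (m₁c₁T₁ + m₂c₂T₂)/(m₁c₁ + m₂c₂) = 592.66 K.
ΔS₁ = m₁c₁ ln(T_f/T₁) = 599.064 × ln(592.66/760) = -149 J/K.
ΔS₂ = m₂c₂ ln(T_f/T₂) = 644.046 × ln(592.66/437) = 196.2 J/K.
ΔS_total = -149 + 196.2 = 47.2 J/K.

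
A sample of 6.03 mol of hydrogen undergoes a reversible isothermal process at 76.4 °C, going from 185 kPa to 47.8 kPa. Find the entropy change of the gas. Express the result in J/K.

ΔS_gas = 67.8 J/K

For an isothermal ideal gas ΔS_gas = nR ln(P₁/P₂) = 6.03 × 8.314 × ln(185/47.8) = 67.8 J/K.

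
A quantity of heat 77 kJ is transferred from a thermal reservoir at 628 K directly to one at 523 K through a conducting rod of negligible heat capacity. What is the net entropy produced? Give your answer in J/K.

ΔS_total = 24.6 J/K

ΔS_hot = −Q/T_H = −77000/628 = -122.6 J/K and ΔS_cold = +Q/T_C = 77000/523 = 147.2 J/K.
ΔS_total = -122.6 + 147.2 = 24.6 J/K, positive as the second law requires.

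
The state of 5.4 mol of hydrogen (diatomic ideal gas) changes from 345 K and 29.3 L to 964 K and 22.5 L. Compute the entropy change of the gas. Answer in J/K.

ΔS = 103 J/K

Entropy is a state function: ΔS = nC_V ln(T₂/T₁) + nR ln(V₂/V₁), with C_V = 5R/2 = 20.79 J mol⁻¹ K⁻¹ for a diatomic ideal gas.
ΔS = 5.4 × [20.79 × ln(964/345) + 8.314 × ln(22.5/29.3)] = 103 J/K.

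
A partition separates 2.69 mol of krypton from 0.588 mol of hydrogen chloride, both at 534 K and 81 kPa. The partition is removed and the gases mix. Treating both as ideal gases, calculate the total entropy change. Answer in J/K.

ΔS_mix = 12.8 J/K

Mole fractions: x_A = 2.69/3.28 = 0.821, x_B = 0.179.
ΔS_mix = −R(n_A ln x_A + n_B ln x_B) = −8.314 × (2.69 ln 0.821 + 0.588 ln 0.179) = 12.8 J/K.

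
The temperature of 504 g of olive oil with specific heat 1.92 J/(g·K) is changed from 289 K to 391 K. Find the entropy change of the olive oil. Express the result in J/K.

ΔS = ∫dQ_rev/T = m c ln(T₂/T₁) = 504 × 1.92 × ln(391/289) = 293 J/K.

ΔS = 293 J/K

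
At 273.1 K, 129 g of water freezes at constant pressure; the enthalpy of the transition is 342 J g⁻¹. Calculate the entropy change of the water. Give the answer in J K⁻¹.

Heat released by the substance: Q = −mL = −129 × 342 = −44118 J.
At constant T, ΔS = Q_rev/T = −44118 / 273.1 = -162 J/K.

ΔS = -162 J/K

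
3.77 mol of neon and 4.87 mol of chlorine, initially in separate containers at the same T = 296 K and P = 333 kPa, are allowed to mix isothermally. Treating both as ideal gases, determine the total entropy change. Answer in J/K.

ΔS_mix = 49.2 J/K

Mole fractions: x_A = 3.77/8.64 = 0.436, x_B = 0.564.
ΔS_mix = −R(n_A ln x_A + n_B ln x_B) = −8.314 × (3.77 ln 0.436 + 4.87 ln 0.564) = 49.2 J/K.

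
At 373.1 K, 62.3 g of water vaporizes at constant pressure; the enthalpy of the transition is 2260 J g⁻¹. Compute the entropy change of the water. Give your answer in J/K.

Heat absorbed by the substance: Q = mL = 62.3 × 2260 = 140798 J.
At constant T, ΔS = Q_rev/T = 140798 / 373.1 = 377 J/K.

ΔS = 377 J/K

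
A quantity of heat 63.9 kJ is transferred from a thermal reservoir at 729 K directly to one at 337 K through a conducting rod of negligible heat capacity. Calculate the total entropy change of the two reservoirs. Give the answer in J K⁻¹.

ΔS_hot = −Q/T_H = −63900/729 = -87.65 J/K and ΔS_cold = +Q/T_C = 63900/337 = 189.6 J/K.
ΔS_total = -87.65 + 189.6 = 102 J/K, positive as the second law requires.

ΔS_total = 102 J/K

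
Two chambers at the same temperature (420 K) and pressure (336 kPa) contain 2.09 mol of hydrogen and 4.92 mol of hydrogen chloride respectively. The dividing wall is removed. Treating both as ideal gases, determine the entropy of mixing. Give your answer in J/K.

Mole fractions: x_A = 2.09/7.01 = 0.298, x_B = 0.702.
ΔS_mix = −R(n_A ln x_A + n_B ln x_B) = −8.314 × (2.09 ln 0.298 + 4.92 ln 0.702) = 35.5 J/K.

ΔS_mix = 35.5 J/K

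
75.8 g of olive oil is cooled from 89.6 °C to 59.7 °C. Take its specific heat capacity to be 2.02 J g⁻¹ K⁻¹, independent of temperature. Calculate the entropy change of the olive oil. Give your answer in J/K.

In kelvin: T₁ = 362.75 K, T₂ = 332.85 K. ΔS = ∫dQ_rev/T = m c ln(T₂/T₁) = 75.8 × 2.02 × ln(332.85/362.75) = -13.2 J/K.

ΔS = -13.2 J/K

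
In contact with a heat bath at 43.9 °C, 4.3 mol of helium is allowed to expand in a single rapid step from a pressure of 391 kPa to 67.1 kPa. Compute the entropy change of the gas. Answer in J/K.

ΔS_gas = 63 J/K

Entropy is a state function, so ΔS_gas depends only on the end states.
For an isothermal ideal gas ΔS_gas = nR ln(P₁/P₂) = 4.3 × 8.314 × ln(391/67.1) = 63 J/K.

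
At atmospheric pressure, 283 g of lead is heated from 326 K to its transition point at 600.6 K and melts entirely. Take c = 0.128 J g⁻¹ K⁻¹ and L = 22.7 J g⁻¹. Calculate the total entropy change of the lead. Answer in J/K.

ΔS = 32.8 J/K

Warming step: ΔS₁ = m c ln(T_tr/T_i) = 283 × 0.128 × ln(600.6/326) = 22.13 J/K.
Phase change: ΔS₂ = +mL/T_tr = 283 × 22.7 / 600.6 = 10.7 J/K.
ΔS_total = (22.13) + (10.7) = 32.8 J/K.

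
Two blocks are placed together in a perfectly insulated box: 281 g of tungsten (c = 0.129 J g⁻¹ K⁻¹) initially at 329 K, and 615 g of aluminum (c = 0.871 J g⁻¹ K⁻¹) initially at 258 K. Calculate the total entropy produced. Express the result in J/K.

Energy balance: T_f = (m₁c₁T₁ + m₂c₂T₂)/(m₁c₁ + m₂c₂) = 262.5 K.
ΔS₁ = m₁c₁ ln(T_f/T₁) = 36.249 × ln(262.5/329) = -8.185 J/K.
ΔS₂ = m₂c₂ ln(T_f/T₂) = 535.665 × ln(262.5/258) = 9.263 J/K.
ΔS_total = -8.185 + 9.263 = 1.08 J/K.

ΔS_total = 1.08 J/K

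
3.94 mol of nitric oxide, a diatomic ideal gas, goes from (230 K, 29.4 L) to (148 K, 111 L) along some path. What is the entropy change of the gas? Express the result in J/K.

Entropy is a state function: ΔS = nC_V ln(T₂/T₁) + nR ln(V₂/V₁), with C_V = 5R/2 = 20.79 J mol⁻¹ K⁻¹ for a diatomic ideal gas.
ΔS = 3.94 × [20.79 × ln(148/230) + 8.314 × ln(111/29.4)] = 7.42 J/K.

ΔS = 7.42 J/K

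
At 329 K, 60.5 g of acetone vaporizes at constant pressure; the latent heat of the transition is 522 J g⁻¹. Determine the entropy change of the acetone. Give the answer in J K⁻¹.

Heat absorbed by the substance: Q = mL = 60.5 × 522 = 31581 J.
At constant T, ΔS = Q_rev/T = 31581 / 329 = 96 J/K.

ΔS = 96 J/K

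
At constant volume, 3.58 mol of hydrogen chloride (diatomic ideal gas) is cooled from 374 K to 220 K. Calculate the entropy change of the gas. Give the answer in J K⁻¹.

At constant volume, ΔS = nC_V ln(T₂/T₁) with C_V = 5R/2 = 20.79 J mol⁻¹ K⁻¹.
ΔS = 3.58 × 20.79 × ln(220/374) = -39.5 J/K.

ΔS = -39.5 J/K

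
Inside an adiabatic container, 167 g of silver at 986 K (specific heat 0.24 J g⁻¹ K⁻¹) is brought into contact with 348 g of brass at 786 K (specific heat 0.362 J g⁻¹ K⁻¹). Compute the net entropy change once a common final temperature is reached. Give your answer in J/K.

ΔS_total = 0.811 J/K

Energy balance: T_f = (m₁c₁T₁ + m₂c₂T₂)/(m₁c₁ + m₂c₂) = 834.27 K.
ΔS₁ = m₁c₁ ln(T_f/T₁) = 40.08 × ln(834.27/986) = -6.6972 J/K.
ΔS₂ = m₂c₂ ln(T_f/T₂) = 125.976 × ln(834.27/786) = 7.5086 J/K.
ΔS_total = -6.6972 + 7.5086 = 0.811 J/K.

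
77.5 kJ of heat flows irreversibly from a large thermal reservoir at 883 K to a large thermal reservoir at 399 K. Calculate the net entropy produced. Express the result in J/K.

ΔS_total = 106 J/K

ΔS_hot = −Q/T_H = −77500/883 = -87.77 J/K and ΔS_cold = +Q/T_C = 77500/399 = 194.2 J/K.
ΔS_total = -87.77 + 194.2 = 106 J/K, positive as the second law requires.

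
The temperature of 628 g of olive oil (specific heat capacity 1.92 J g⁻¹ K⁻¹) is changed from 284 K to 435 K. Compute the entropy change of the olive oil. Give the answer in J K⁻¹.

ΔS = 514 J/K

ΔS = ∫dQ_rev/T = m c ln(T₂/T₁) = 628 × 1.92 × ln(435/284) = 514 J/K.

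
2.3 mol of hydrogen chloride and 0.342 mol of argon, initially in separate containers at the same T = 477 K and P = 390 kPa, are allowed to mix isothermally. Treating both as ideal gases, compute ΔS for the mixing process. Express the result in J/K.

Mole fractions: x_A = 2.3/2.64 = 0.871, x_B = 0.129.
ΔS_mix = −R(n_A ln x_A + n_B ln x_B) = −8.314 × (2.3 ln 0.871 + 0.342 ln 0.129) = 8.46 J/K.

ΔS_mix = 8.46 J/K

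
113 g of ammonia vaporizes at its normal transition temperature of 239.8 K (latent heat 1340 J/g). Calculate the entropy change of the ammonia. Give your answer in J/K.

Heat absorbed by the substance: Q = mL = 113 × 1340 = 151420 J.
At constant T, ΔS = Q_rev/T = 151420 / 239.8 = 631 J/K.

ΔS = 631 J/K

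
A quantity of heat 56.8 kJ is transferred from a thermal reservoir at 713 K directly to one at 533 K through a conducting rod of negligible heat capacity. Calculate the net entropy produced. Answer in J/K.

ΔS_total = 26.9 J/K

ΔS_hot = −Q/T_H = −56800/713 = -79.66 J/K and ΔS_cold = +Q/T_C = 56800/533 = 106.6 J/K.
ΔS_total = -79.66 + 106.6 = 26.9 J/K, positive as the second law requires.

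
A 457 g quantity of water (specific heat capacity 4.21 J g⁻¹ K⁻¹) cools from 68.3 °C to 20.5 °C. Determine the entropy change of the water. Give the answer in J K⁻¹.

In kelvin: T₁ = 341.45 K, T₂ = 293.65 K. ΔS = ∫dQ_rev/T = m c ln(T₂/T₁) = 457 × 4.21 × ln(293.65/341.45) = -290 J/K.

ΔS = -290 J/K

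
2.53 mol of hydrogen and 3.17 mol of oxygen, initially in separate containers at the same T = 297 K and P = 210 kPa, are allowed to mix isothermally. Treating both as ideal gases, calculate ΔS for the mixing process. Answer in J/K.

Mole fractions: x_A = 2.53/5.7 = 0.444, x_B = 0.556.
ΔS_mix = −R(n_A ln x_A + n_B ln x_B) = −8.314 × (2.53 ln 0.444 + 3.17 ln 0.556) = 32.5 J/K.

ΔS_mix = 32.5 J/K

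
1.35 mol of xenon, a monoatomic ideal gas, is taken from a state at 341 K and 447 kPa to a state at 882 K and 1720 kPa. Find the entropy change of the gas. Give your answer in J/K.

ΔS = nC_p ln(T₂/T₁) − nR ln(P₂/P₁), with C_p = 5R/2 = 20.79 J mol⁻¹ K⁻¹ for a monoatomic ideal gas.
ΔS = 1.35 × [20.79 × ln(882/341) − 8.314 × ln(1720/447)] = 11.5 J/K.

ΔS = 11.5 J/K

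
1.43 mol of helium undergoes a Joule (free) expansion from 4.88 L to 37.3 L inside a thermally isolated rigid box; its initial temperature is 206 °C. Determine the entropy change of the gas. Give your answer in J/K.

ΔS_gas = 24.2 J/K

No heat is exchanged and no work is done, so the ideal-gas temperature stays constant.
Entropy is a state function; using a reversible isothermal path, ΔS_gas = nR ln(V₂/V₁) = 1.43 × 8.314 × ln(37.3/4.88) = 24.2 J/K.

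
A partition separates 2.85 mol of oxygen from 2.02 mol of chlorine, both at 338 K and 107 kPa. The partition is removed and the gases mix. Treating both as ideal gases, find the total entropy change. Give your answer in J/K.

ΔS_mix = 27.5 J/K

Mole fractions: x_A = 2.85/4.87 = 0.585, x_B = 0.415.
ΔS_mix = −R(n_A ln x_A + n_B ln x_B) = −8.314 × (2.85 ln 0.585 + 2.02 ln 0.415) = 27.5 J/K.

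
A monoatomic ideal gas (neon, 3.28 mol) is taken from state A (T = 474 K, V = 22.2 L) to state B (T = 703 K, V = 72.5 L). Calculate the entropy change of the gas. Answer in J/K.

Entropy is a state function: ΔS = nC_V ln(T₂/T₁) + nR ln(V₂/V₁), with C_V = 3R/2 = 12.47 J mol⁻¹ K⁻¹ for a monoatomic ideal gas.
ΔS = 3.28 × [12.47 × ln(703/474) + 8.314 × ln(72.5/22.2)] = 48.4 J/K.

ΔS = 48.4 J/K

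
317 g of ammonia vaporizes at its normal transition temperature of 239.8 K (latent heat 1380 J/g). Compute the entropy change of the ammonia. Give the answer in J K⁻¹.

ΔS = 1820 J/K

Heat absorbed by the substance: Q = mL = 317 × 1380 = 437460 J.
At constant T, ΔS = Q_rev/T = 437460 / 239.8 = 1820 J/K.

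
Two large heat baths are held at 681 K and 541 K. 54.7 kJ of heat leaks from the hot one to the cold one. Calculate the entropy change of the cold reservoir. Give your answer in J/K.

ΔS_cold = 101 J/K

The cold reservoir gains heat Q, so ΔS_cold = +Q/T_C = 54700/541 = 101 J/K.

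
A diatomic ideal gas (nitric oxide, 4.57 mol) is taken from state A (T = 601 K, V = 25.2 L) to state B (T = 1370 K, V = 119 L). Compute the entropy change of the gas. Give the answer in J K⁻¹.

ΔS = 137 J/K

Entropy is a state function: ΔS = nC_V ln(T₂/T₁) + nR ln(V₂/V₁), with C_V = 5R/2 = 20.79 J mol⁻¹ K⁻¹ for a diatomic ideal gas.
ΔS = 4.57 × [20.79 × ln(1370/601) + 8.314 × ln(119/25.2)] = 137 J/K.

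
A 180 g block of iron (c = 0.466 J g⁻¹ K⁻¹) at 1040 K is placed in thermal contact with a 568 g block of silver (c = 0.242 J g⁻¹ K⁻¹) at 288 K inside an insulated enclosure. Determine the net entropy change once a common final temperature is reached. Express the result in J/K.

ΔS_total = 44.6 J/K

Energy balance: T_f = (m₁c₁T₁ + m₂c₂T₂)/(m₁c₁ + m₂c₂) = 572.99 K.
ΔS₁ = m₁c₁ ln(T_f/T₁) = 83.88 × ln(572.99/1040) = -50 J/K.
ΔS₂ = m₂c₂ ln(T_f/T₂) = 137.456 × ln(572.99/288) = 94.56 J/K.
ΔS_total = -50 + 94.56 = 44.6 J/K.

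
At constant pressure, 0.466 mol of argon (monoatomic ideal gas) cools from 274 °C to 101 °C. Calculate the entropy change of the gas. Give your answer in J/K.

ΔS = -3.68 J/K

In kelvin: T₁ = 547.15 K, T₂ = 374.15 K. At constant pressure, ΔS = nC_p ln(T₂/T₁) with C_p = 5R/2 = 20.79 J mol⁻¹ K⁻¹.
ΔS = 0.466 × 20.79 × ln(374.15/547.15) = -3.68 J/K.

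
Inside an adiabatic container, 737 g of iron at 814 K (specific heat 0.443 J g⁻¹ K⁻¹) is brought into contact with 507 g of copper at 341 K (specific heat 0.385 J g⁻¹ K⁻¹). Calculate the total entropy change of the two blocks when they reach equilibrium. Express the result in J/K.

ΔS_total = 41.9 J/K

Energy balance: T_f = (m₁c₁T₁ + m₂c₂T₂)/(m₁c₁ + m₂c₂) = 637.02 K.
ΔS₁ = m₁c₁ ln(T_f/T₁) = 326.491 × ln(637.02/814) = -80.042 J/K.
ΔS₂ = m₂c₂ ln(T_f/T₂) = 195.195 × ln(637.02/341) = 121.98 J/K.
ΔS_total = -80.042 + 121.98 = 41.9 J/K.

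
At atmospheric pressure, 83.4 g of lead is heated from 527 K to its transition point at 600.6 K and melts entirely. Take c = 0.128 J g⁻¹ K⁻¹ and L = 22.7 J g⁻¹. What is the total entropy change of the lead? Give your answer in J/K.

Warming step: ΔS₁ = m c ln(T_tr/T_i) = 83.4 × 0.128 × ln(600.6/527) = 1.396 J/K.
Phase change: ΔS₂ = +mL/T_tr = 83.4 × 22.7 / 600.6 = 3.152 J/K.
ΔS_total = (1.396) + (3.152) = 4.55 J/K.

ΔS = 4.55 J/K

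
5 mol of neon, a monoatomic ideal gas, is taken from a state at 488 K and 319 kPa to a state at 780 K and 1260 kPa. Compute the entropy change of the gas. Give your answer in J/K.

ΔS = -8.37 J/K

ΔS = nC_p ln(T₂/T₁) − nR ln(P₂/P₁), with C_p = 5R/2 = 20.79 J mol⁻¹ K⁻¹ for a monoatomic ideal gas.
ΔS = 5 × [20.79 × ln(780/488) − 8.314 × ln(1260/319)] = -8.37 J/K.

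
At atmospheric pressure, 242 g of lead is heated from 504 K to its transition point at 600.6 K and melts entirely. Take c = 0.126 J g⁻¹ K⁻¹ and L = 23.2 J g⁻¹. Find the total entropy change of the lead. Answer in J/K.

Warming step: ΔS₁ = m c ln(T_tr/T_i) = 242 × 0.126 × ln(600.6/504) = 5.347 J/K.
Phase change: ΔS₂ = +mL/T_tr = 242 × 23.2 / 600.6 = 9.348 J/K.
ΔS_total = (5.347) + (9.348) = 14.7 J/K.

ΔS = 14.7 J/K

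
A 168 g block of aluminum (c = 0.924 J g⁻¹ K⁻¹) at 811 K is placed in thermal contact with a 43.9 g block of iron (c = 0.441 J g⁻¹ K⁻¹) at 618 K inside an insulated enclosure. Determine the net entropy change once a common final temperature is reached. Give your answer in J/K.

Energy balance: T_f = (m₁c₁T₁ + m₂c₂T₂)/(m₁c₁ + m₂c₂) = 789.6 K.
ΔS₁ = m₁c₁ ln(T_f/T₁) = 155.232 × ln(789.6/811) = -4.151 J/K.
ΔS₂ = m₂c₂ ln(T_f/T₂) = 19.3599 × ln(789.6/618) = 4.744 J/K.
ΔS_total = -4.151 + 4.744 = 0.593 J/K.

ΔS_total = 0.593 J/K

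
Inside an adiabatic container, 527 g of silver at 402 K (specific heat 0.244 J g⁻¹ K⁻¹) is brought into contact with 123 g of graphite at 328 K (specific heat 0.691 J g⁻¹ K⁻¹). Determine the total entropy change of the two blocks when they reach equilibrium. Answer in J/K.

Energy balance: T_f = (m₁c₁T₁ + m₂c₂T₂)/(m₁c₁ + m₂c₂) = 372.55 K.
ΔS₁ = m₁c₁ ln(T_f/T₁) = 128.588 × ln(372.55/402) = -9.7823 J/K.
ΔS₂ = m₂c₂ ln(T_f/T₂) = 84.993 × ln(372.55/328) = 10.825 J/K.
ΔS_total = -9.7823 + 10.825 = 1.04 J/K.

ΔS_total = 1.04 J/K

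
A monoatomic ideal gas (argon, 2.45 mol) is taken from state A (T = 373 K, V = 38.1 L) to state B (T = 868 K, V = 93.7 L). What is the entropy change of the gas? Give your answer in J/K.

Entropy is a state function: ΔS = nC_V ln(T₂/T₁) + nR ln(V₂/V₁), with C_V = 3R/2 = 12.47 J mol⁻¹ K⁻¹ for a monoatomic ideal gas.
ΔS = 2.45 × [12.47 × ln(868/373) + 8.314 × ln(93.7/38.1)] = 44.1 J/K.

ΔS = 44.1 J/K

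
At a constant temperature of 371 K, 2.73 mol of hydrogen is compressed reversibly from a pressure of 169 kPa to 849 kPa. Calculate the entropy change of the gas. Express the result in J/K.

ΔS_gas = -36.6 J/K

For an isothermal ideal gas ΔS_gas = nR ln(P₁/P₂) = 2.73 × 8.314 × ln(169/849) = -36.6 J/K.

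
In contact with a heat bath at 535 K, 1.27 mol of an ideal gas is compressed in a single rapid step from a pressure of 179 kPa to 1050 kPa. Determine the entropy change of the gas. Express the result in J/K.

ΔS_gas = -18.7 J/K

Entropy is a state function, so ΔS_gas depends only on the end states.
For an isothermal ideal gas ΔS_gas = nR ln(P₁/P₂) = 1.27 × 8.314 × ln(179/1050) = -18.7 J/K.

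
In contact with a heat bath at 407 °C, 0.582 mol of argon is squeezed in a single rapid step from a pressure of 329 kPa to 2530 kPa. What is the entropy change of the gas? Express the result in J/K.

ΔS_gas = -9.87 J/K

Entropy is a state function, so ΔS_gas depends only on the end states.
For an isothermal ideal gas ΔS_gas = nR ln(P₁/P₂) = 0.582 × 8.314 × ln(329/2530) = -9.87 J/K.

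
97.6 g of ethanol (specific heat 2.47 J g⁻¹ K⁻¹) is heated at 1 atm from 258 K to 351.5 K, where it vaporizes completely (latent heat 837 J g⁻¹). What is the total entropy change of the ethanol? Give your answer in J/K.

ΔS = 307 J/K

Warming step: ΔS₁ = m c ln(T_tr/T_i) = 97.6 × 2.47 × ln(351.5/258) = 74.55 J/K.
Phase change: ΔS₂ = +mL/T_tr = 97.6 × 837 / 351.5 = 232.4 J/K.
ΔS_total = (74.55) + (232.4) = 307 J/K.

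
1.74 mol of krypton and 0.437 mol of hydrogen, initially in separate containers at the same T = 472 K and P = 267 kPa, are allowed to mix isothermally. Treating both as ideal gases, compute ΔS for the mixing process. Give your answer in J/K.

ΔS_mix = 9.08 J/K

Mole fractions: x_A = 1.74/2.18 = 0.799, x_B = 0.201.
ΔS_mix = −R(n_A ln x_A + n_B ln x_B) = −8.314 × (1.74 ln 0.799 + 0.437 ln 0.201) = 9.08 J/K.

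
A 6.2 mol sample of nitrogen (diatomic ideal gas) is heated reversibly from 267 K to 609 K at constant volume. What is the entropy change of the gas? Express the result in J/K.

ΔS = 106 J/K

At constant volume, ΔS = nC_V ln(T₂/T₁) with C_V = 5R/2 = 20.79 J mol⁻¹ K⁻¹.
ΔS = 6.2 × 20.79 × ln(609/267) = 106 J/K.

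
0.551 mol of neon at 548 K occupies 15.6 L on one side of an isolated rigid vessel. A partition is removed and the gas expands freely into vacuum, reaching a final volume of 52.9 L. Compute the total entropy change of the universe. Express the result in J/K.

No heat is exchanged and no work is done, so the ideal-gas temperature stays constant.
Entropy is a state function; using a reversible isothermal path, ΔS_gas = nR ln(V₂/V₁) = 0.551 × 8.314 × ln(52.9/15.6) = 5.59 J/K.
The insulated surroundings exchange no heat, so ΔS_surr = 0 and ΔS_universe = ΔS_gas.

ΔS_universe = 5.59 J/K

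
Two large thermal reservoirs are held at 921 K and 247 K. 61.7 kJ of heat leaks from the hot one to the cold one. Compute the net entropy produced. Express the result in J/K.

ΔS_hot = −Q/T_H = −61700/921 = -66.99 J/K and ΔS_cold = +Q/T_C = 61700/247 = 249.8 J/K.
ΔS_total = -66.99 + 249.8 = 183 J/K, positive as the second law requires.

ΔS_total = 183 J/K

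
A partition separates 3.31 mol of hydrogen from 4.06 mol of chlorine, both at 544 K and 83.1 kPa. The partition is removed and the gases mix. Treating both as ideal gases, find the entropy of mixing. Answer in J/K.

ΔS_mix = 42.2 J/K

Mole fractions: x_A = 3.31/7.37 = 0.449, x_B = 0.551.
ΔS_mix = −R(n_A ln x_A + n_B ln x_B) = −8.314 × (3.31 ln 0.449 + 4.06 ln 0.551) = 42.2 J/K.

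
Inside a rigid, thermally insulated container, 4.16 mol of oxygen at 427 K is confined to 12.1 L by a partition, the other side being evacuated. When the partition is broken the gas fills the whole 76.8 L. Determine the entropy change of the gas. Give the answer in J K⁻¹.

ΔS_gas = 63.9 J/K

For an ideal gas in free expansion Q = 0 and W = 0, so T is unchanged.
Entropy is a state function; using a reversible isothermal path, ΔS_gas = nR ln(V₂/V₁) = 4.16 × 8.314 × ln(76.8/12.1) = 63.9 J/K.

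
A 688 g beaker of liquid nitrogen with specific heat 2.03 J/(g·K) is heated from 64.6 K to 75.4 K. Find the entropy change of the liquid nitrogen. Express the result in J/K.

ΔS = 216 J/K

ΔS = ∫dQ_rev/T = m c ln(T₂/T₁) = 688 × 2.03 × ln(75.4/64.6) = 216 J/K.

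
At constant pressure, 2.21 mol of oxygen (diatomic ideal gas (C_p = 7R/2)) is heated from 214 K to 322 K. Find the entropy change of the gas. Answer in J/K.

ΔS = 26.3 J/K

At constant pressure, ΔS = nC_p ln(T₂/T₁) with C_p = 7R/2 = 29.1 J mol⁻¹ K⁻¹.
ΔS = 2.21 × 29.1 × ln(322/214) = 26.3 J/K.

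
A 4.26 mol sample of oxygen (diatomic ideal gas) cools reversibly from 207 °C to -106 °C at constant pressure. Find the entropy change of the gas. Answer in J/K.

In kelvin: T₁ = 480.15 K, T₂ = 167.15 K. At constant pressure, ΔS = nC_p ln(T₂/T₁) with C_p = 7R/2 = 29.1 J mol⁻¹ K⁻¹.
ΔS = 4.26 × 29.1 × ln(167.15/480.15) = -131 J/K.

ΔS = -131 J/K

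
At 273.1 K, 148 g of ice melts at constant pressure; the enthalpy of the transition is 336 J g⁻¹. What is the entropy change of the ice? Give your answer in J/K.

Heat absorbed by the substance: Q = mL = 148 × 336 = 49728 J.
At constant T, ΔS = Q_rev/T = 49728 / 273.1 = 182 J/K.

ΔS = 182 J/K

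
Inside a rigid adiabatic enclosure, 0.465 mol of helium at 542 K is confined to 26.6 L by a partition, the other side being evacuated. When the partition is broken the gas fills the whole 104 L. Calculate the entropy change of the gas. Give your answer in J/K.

ΔS_gas = 5.27 J/K

For an ideal gas in free expansion Q = 0 and W = 0, so T is unchanged.
Entropy is a state function; using a reversible isothermal path, ΔS_gas = nR ln(V₂/V₁) = 0.465 × 8.314 × ln(104/26.6) = 5.27 J/K.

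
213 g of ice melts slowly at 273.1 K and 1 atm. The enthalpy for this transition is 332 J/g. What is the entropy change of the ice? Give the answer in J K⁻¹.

ΔS = 259 J/K

Heat absorbed by the substance: Q = mL = 213 × 332 = 70716 J.
At constant T, ΔS = Q_rev/T = 70716 / 273.1 = 259 J/K.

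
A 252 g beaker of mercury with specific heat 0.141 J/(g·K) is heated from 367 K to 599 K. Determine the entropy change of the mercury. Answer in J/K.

ΔS = ∫dQ_rev/T = m c ln(T₂/T₁) = 252 × 0.141 × ln(599/367) = 17.4 J/K.

ΔS = 17.4 J/K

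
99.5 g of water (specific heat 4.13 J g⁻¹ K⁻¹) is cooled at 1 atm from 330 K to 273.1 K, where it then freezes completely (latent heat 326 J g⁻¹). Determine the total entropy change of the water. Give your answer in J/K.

ΔS = -197 J/K

Cooling step: ΔS₁ = m c ln(T_tr/T_i) = 99.5 × 4.13 × ln(273.1/330) = -77.77 J/K.
Phase change: ΔS₂ = −mL/T_tr = −99.5 × 326 / 273.1 = -118.8 J/K.
ΔS_total = (-77.77) + (-118.8) = -197 J/K.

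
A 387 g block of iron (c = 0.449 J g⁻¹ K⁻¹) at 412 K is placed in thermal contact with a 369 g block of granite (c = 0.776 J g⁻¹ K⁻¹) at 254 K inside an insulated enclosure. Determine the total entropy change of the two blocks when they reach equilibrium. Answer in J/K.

ΔS_total = 13 J/K

Energy balance: T_f = (m₁c₁T₁ + m₂c₂T₂)/(m₁c₁ + m₂c₂) = 313.67 K.
ΔS₁ = m₁c₁ ln(T_f/T₁) = 173.763 × ln(313.67/412) = -47.38 J/K.
ΔS₂ = m₂c₂ ln(T_f/T₂) = 286.344 × ln(313.67/254) = 60.42 J/K.
ΔS_total = -47.38 + 60.42 = 13 J/K.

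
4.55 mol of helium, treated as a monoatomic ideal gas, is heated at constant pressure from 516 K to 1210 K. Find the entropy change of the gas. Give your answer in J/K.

ΔS = 80.6 J/K

At constant pressure, ΔS = nC_p ln(T₂/T₁) with C_p = 5R/2 = 20.79 J mol⁻¹ K⁻¹.
ΔS = 4.55 × 20.79 × ln(1210/516) = 80.6 J/K.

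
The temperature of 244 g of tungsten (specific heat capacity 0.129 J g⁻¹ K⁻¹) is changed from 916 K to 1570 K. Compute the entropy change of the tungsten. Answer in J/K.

ΔS = 17 J/K

ΔS = ∫dQ_rev/T = m c ln(T₂/T₁) = 244 × 0.129 × ln(1570/916) = 17 J/K.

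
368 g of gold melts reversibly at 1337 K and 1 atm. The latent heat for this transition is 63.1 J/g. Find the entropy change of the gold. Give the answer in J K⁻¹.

ΔS = 17.4 J/K

Heat absorbed by the substance: Q = mL = 368 × 63.1 = 23220.8 J.
At constant T, ΔS = Q_rev/T = 23220.8 / 1337 = 17.4 J/K.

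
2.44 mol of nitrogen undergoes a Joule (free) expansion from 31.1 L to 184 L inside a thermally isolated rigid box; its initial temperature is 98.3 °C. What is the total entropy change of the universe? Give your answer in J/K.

ΔS_universe = 36.1 J/K

No heat is exchanged and no work is done, so the ideal-gas temperature stays constant.
Entropy is a state function; using a reversible isothermal path, ΔS_gas = nR ln(V₂/V₁) = 2.44 × 8.314 × ln(184/31.1) = 36.1 J/K.
The insulated surroundings exchange no heat, so ΔS_surr = 0 and ΔS_universe = ΔS_gas.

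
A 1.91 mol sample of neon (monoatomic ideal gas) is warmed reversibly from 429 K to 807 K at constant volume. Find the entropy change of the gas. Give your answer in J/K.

ΔS = 15.1 J/K

At constant volume, ΔS = nC_V ln(T₂/T₁) with C_V = 3R/2 = 12.47 J mol⁻¹ K⁻¹.
ΔS = 1.91 × 12.47 × ln(807/429) = 15.1 J/K.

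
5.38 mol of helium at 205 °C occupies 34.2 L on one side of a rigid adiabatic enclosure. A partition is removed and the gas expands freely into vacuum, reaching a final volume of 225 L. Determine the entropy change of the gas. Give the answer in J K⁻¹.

ΔS_gas = 84.3 J/K

For an ideal gas in free expansion Q = 0 and W = 0, so T is unchanged.
Entropy is a state function; using a reversible isothermal path, ΔS_gas = nR ln(V₂/V₁) = 5.38 × 8.314 × ln(225/34.2) = 84.3 J/K.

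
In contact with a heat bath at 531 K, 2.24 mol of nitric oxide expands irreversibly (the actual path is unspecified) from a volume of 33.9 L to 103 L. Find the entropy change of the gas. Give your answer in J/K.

Entropy is a state function, so ΔS_gas depends only on the end states.
For an isothermal ideal gas ΔS_gas = nR ln(V₂/V₁) = 2.24 × 8.314 × ln(103/33.9) = 20.7 J/K.

ΔS_gas = 20.7 J/K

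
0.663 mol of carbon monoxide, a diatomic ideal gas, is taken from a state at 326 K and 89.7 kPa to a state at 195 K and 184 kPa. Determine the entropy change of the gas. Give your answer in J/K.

ΔS = -13.9 J/K

ΔS = nC_p ln(T₂/T₁) − nR ln(P₂/P₁), with C_p = 7R/2 = 29.1 J mol⁻¹ K⁻¹ for a diatomic ideal gas.
ΔS = 0.663 × [29.1 × ln(195/326) − 8.314 × ln(184/89.7)] = -13.9 J/K.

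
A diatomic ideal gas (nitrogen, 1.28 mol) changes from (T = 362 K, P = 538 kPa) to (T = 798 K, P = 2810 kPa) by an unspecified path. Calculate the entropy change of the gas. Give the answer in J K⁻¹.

ΔS = nC_p ln(T₂/T₁) − nR ln(P₂/P₁), with C_p = 7R/2 = 29.1 J mol⁻¹ K⁻¹ for a diatomic ideal gas.
ΔS = 1.28 × [29.1 × ln(798/362) − 8.314 × ln(2810/538)] = 11.9 J/K.

ΔS = 11.9 J/K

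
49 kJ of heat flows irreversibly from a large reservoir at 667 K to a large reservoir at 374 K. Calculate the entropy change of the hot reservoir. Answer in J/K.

The hot reservoir loses heat Q, so ΔS_hot = −Q/T_H = −49000/667 = -73.5 J/K.

ΔS_hot = -73.5 J/K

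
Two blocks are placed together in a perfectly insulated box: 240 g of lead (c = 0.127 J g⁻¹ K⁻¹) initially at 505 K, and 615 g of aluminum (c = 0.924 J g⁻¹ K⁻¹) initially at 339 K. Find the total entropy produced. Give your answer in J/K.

ΔS_total = 2.59 J/K

Energy balance: T_f = (m₁c₁T₁ + m₂c₂T₂)/(m₁c₁ + m₂c₂) = 347.45 K.
ΔS₁ = m₁c₁ ln(T_f/T₁) = 30.48 × ln(347.45/505) = -11.4 J/K.
ΔS₂ = m₂c₂ ln(T_f/T₂) = 568.26 × ln(347.45/339) = 13.99 J/K.
ΔS_total = -11.4 + 13.99 = 2.59 J/K.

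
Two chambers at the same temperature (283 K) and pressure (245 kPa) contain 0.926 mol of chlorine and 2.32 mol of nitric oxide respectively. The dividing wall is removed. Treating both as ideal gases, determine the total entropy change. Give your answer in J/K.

Mole fractions: x_A = 0.926/3.25 = 0.285, x_B = 0.715.
ΔS_mix = −R(n_A ln x_A + n_B ln x_B) = −8.314 × (0.926 ln 0.285 + 2.32 ln 0.715) = 16.1 J/K.

ΔS_mix = 16.1 J/K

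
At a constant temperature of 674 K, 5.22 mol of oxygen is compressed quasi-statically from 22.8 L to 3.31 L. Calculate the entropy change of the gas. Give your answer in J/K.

For an isothermal ideal gas ΔS_gas = nR ln(V₂/V₁) = 5.22 × 8.314 × ln(3.31/22.8) = -83.8 J/K.

ΔS_gas = -83.8 J/K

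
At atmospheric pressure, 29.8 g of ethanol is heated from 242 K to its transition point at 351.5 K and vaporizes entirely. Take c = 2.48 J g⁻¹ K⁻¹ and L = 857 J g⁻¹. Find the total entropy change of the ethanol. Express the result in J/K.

Warming step: ΔS₁ = m c ln(T_tr/T_i) = 29.8 × 2.48 × ln(351.5/242) = 27.59 J/K.
Phase change: ΔS₂ = +mL/T_tr = 29.8 × 857 / 351.5 = 72.66 J/K.
ΔS_total = (27.59) + (72.66) = 100 J/K.

ΔS = 100 J/K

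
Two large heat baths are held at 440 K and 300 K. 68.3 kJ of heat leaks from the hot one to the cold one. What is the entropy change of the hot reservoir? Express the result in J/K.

ΔS_hot = -155 J/K

The hot reservoir loses heat Q, so ΔS_hot = −Q/T_H = −68300/440 = -155 J/K.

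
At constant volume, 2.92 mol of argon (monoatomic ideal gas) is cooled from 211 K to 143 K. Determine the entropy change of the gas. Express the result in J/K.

ΔS = -14.2 J/K

At constant volume, ΔS = nC_V ln(T₂/T₁) with C_V = 3R/2 = 12.47 J mol⁻¹ K⁻¹.
ΔS = 2.92 × 12.47 × ln(143/211) = -14.2 J/K.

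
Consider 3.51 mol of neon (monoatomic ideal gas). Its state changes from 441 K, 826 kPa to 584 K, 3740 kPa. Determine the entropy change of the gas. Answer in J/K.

ΔS = nC_p ln(T₂/T₁) − nR ln(P₂/P₁), with C_p = 5R/2 = 20.79 J mol⁻¹ K⁻¹ for a monoatomic ideal gas.
ΔS = 3.51 × [20.79 × ln(584/441) − 8.314 × ln(3740/826)] = -23.6 J/K.

ΔS = -23.6 J/K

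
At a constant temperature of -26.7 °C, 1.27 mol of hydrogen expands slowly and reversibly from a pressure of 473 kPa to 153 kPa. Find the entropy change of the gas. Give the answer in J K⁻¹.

For an isothermal ideal gas ΔS_gas = nR ln(P₁/P₂) = 1.27 × 8.314 × ln(473/153) = 11.9 J/K.

ΔS_gas = 11.9 J/K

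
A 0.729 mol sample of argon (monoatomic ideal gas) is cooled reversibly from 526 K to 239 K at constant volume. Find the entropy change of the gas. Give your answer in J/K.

ΔS = -7.17 J/K

At constant volume, ΔS = nC_V ln(T₂/T₁) with C_V = 3R/2 = 12.47 J mol⁻¹ K⁻¹.
ΔS = 0.729 × 12.47 × ln(239/526) = -7.17 J/K.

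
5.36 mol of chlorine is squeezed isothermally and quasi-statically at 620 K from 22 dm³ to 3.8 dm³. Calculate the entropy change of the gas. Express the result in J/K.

For an isothermal ideal gas ΔS_gas = nR ln(V₂/V₁) = 5.36 × 8.314 × ln(3.8/22) = -78.3 J/K.

ΔS_gas = -78.3 J/K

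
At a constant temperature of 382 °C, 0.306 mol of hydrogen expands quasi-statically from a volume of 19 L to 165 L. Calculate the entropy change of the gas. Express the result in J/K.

ΔS_gas = 5.5 J/K

For an isothermal ideal gas ΔS_gas = nR ln(V₂/V₁) = 0.306 × 8.314 × ln(165/19) = 5.5 J/K.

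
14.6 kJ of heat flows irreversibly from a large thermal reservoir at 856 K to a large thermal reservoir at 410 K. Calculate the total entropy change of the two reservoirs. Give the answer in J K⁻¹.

ΔS_total = 18.6 J/K

ΔS_hot = −Q/T_H = −14600/856 = -17.06 J/K and ΔS_cold = +Q/T_C = 14600/410 = 35.61 J/K.
ΔS_total = -17.06 + 35.61 = 18.6 J/K, positive as the second law requires.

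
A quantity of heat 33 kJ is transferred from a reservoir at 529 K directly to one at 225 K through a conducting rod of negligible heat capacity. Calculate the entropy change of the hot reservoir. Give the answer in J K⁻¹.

ΔS_hot = -62.4 J/K

The hot reservoir loses heat Q, so ΔS_hot = −Q/T_H = −33000/529 = -62.4 J/K.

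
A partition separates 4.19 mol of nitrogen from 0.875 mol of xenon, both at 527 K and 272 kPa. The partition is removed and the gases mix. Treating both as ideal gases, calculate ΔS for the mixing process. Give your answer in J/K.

ΔS_mix = 19.4 J/K

Mole fractions: x_A = 4.19/5.07 = 0.827, x_B = 0.173.
ΔS_mix = −R(n_A ln x_A + n_B ln x_B) = −8.314 × (4.19 ln 0.827 + 0.875 ln 0.173) = 19.4 J/K.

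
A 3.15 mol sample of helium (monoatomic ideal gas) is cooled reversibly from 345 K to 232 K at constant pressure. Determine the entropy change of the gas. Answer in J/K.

ΔS = -26 J/K

At constant pressure, ΔS = nC_p ln(T₂/T₁) with C_p = 5R/2 = 20.79 J mol⁻¹ K⁻¹.
ΔS = 3.15 × 20.79 × ln(232/345) = -26 J/K.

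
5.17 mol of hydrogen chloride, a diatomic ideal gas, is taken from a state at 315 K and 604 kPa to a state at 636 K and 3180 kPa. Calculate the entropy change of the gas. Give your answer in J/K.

ΔS = 34.3 J/K

ΔS = nC_p ln(T₂/T₁) − nR ln(P₂/P₁), with C_p = 7R/2 = 29.1 J mol⁻¹ K⁻¹ for a diatomic ideal gas.
ΔS = 5.17 × [29.1 × ln(636/315) − 8.314 × ln(3180/604)] = 34.3 J/K.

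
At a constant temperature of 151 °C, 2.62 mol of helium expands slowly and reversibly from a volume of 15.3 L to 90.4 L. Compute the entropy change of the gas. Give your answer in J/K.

For an isothermal ideal gas ΔS_gas = nR ln(V₂/V₁) = 2.62 × 8.314 × ln(90.4/15.3) = 38.7 J/K.

ΔS_gas = 38.7 J/K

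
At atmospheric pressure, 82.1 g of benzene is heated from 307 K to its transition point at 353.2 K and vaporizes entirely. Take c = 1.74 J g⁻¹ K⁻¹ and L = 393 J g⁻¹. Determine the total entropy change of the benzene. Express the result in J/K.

Warming step: ΔS₁ = m c ln(T_tr/T_i) = 82.1 × 1.74 × ln(353.2/307) = 20.03 J/K.
Phase change: ΔS₂ = +mL/T_tr = 82.1 × 393 / 353.2 = 91.35 J/K.
ΔS_total = (20.03) + (91.35) = 111 J/K.

ΔS = 111 J/K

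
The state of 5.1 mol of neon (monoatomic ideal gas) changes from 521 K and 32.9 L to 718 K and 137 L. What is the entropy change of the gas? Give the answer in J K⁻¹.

ΔS = 80.9 J/K

Entropy is a state function: ΔS = nC_V ln(T₂/T₁) + nR ln(V₂/V₁), with C_V = 3R/2 = 12.47 J mol⁻¹ K⁻¹ for a monoatomic ideal gas.
ΔS = 5.1 × [12.47 × ln(718/521) + 8.314 × ln(137/32.9)] = 80.9 J/K.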